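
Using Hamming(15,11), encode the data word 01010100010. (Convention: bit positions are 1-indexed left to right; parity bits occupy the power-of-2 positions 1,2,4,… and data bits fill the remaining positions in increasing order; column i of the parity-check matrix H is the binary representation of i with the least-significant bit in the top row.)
Codeword c = d · G (mod 2), d = 01010100010:
  c[0] = d·G[:,0] = (01010100010)·(11011010101) mod 2 = 0+1+0+1+0+0+0+0+0+0+0 mod 2 = 0
  c[1] = d·G[:,1] = (01010100010)·(10110110011) mod 2 = 0+0+0+1+0+1+0+0+0+1+0 mod 2 = 1
  c[2] = d·G[:,2] = (01010100010)·(10000000000) mod 2 = 0+0+0+0+0+0+0+0+0+0+0 mod 2 = 0
  c[3] = d·G[:,3] = (01010100010)·(01110001111) mod 2 = 0+1+0+1+0+0+0+0+0+1+0 mod 2 = 1
  c[4] = d·G[:,4] = (01010100010)·(01000000000) mod 2 = 0+1+0+0+0+0+0+0+0+0+0 mod 2 = 1
  c[5] = d·G[:,5] = (01010100010)·(00100000000) mod 2 = 0+0+0+0+0+0+0+0+0+0+0 mod 2 = 0
  c[6] = d·G[:,6] = (01010100010)·(00010000000) mod 2 = 0+0+0+1+0+0+0+0+0+0+0 mod 2 = 1
  c[7] = d·G[:,7] = (01010100010)·(00001111111) mod 2 = 0+0+0+0+0+1+0+0+0+1+0 mod 2 = 0
  c[8] = d·G[:,8] = (01010100010)·(00001000000) mod 2 = 0+0+0+0+0+0+0+0+0+0+0 mod 2 = 0
  c[9] = d·G[:,9] = (01010100010)·(00000100000) mod 2 = 0+0+0+0+0+1+0+0+0+0+0 mod 2 = 1
  c[10] = d·G[:,10] = (01010100010)·(00000010000) mod 2 = 0+0+0+0+0+0+0+0+0+0+0 mod 2 = 0
  c[11] = d·G[:,11] = (01010100010)·(00000001000) mod 2 = 0+0+0+0+0+0+0+0+0+0+0 mod 2 = 0
  c[12] = d·G[:,12] = (01010100010)·(00000000100) mod 2 = 0+0+0+0+0+0+0+0+0+0+0 mod 2 = 0
  c[13] = d·G[:,13] = (01010100010)·(00000000010) mod 2 = 0+0+0+0+0+0+0+0+0+1+0 mod 2 = 1
  c[14] = d·G[:,14] = (01010100010)·(00000000001) mod 2 = 0+0+0+0+0+0+0+0+0+0+0 mod 2 = 0
Codeword = 010110100100010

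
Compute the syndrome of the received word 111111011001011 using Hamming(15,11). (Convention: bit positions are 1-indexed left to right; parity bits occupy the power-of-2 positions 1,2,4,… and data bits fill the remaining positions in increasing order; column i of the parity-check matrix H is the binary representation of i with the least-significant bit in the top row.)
Syndrome s = H · r^T (mod 2), r = 111111011001011:
  s[0] = (101010101010101)·(111111011001011) mod 2 = 1+0+1+0+1+0+0+0+1+0+0+0+0+0+1 mod 2 = 1
  s[1] = (011001100110011)·(111111011001011) mod 2 = 0+1+1+0+0+1+0+0+0+0+0+0+0+1+1 mod 2 = 1
  s[2] = (000111100001111)·(111111011001011) mod 2 = 0+0+0+1+1+1+0+0+0+0+0+1+0+1+1 mod 2 = 0
  s[3] = (000000011111111)·(111111011001011) mod 2 = 0+0+0+0+0+0+0+1+1+0+0+1+0+1+1 mod 2 = 1
Syndrome = 1101
Non-zero syndrome: error at position 11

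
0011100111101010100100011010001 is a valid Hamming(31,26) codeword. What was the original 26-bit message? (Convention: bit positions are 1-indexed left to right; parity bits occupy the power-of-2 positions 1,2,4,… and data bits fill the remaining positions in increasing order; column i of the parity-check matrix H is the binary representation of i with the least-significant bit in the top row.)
Parity bits occupy power-of-2 positions; data bits are at positions {3,5,6,7,9,10,11,12,13,14,15,17,18,19,20,21,22,23,24,25,26,27,28,29,30,31} (1-indexed).
Extract: c[3]=1 c[5]=1 c[6]=0 c[7]=0 c[9]=1 c[10]=1 c[11]=1 c[12]=0 c[13]=1 c[14]=0 c[15]=1 c[17]=1 c[18]=0 c[19]=0 c[20]=1 c[21]=0 c[22]=0 c[23]=0 c[24]=1 c[25]=1 c[26]=0 c[27]=1 c[28]=0 c[29]=0 c[30]=0 c[31]=1
Data = 11001110101100100011010001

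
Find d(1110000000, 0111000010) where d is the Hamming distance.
XOR = 1001000010, count of 1s = 3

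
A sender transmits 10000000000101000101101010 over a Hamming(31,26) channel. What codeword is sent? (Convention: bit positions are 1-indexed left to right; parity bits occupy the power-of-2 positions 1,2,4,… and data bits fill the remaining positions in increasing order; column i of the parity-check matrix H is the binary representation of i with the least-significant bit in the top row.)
Codeword c = d · G (mod 2), d = 10000000000101000101101010:
  c[0] = d·G[:,0] = (10000000000101000101101010)·(11011010101101010101010101) mod 2 = 1+0+0+0+0+0+0+0+0+0+0+1+0+1+0+0+0+1+0+1+0+0+0+0+0+0 mod 2 = 1
  c[1] = d·G[:,1] = (10000000000101000101101010)·(10110110011011001100110011) mod 2 = 1+0+0+0+0+0+0+0+0+0+0+0+0+1+0+0+0+1+0+0+1+0+0+0+1+0 mod 2 = 1
  c[2] = d·G[:,2] = (10000000000101000101101010)·(10000000000000000000000000) mod 2 = 1+0+0+0+0+0+0+0+0+0+0+0+0+0+0+0+0+0+0+0+0+0+0+0+0+0 mod 2 = 1
  c[3] = d·G[:,3] = (10000000000101000101101010)·(01110001111000111100001111) mod 2 = 0+0+0+0+0+0+0+0+0+0+0+0+0+0+0+0+0+1+0+0+0+0+1+0+1+0 mod 2 = 1
  c[4] = d·G[:,4] = (10000000000101000101101010)·(01000000000000000000000000) mod 2 = 0+0+0+0+0+0+0+0+0+0+0+0+0+0+0+0+0+0+0+0+0+0+0+0+0+0 mod 2 = 0
  c[5] = d·G[:,5] = (10000000000101000101101010)·(00100000000000000000000000) mod 2 = 0+0+0+0+0+0+0+0+0+0+0+0+0+0+0+0+0+0+0+0+0+0+0+0+0+0 mod 2 = 0
  c[6] = d·G[:,6] = (10000000000101000101101010)·(00010000000000000000000000) mod 2 = 0+0+0+0+0+0+0+0+0+0+0+0+0+0+0+0+0+0+0+0+0+0+0+0+0+0 mod 2 = 0
  c[7] = d·G[:,7] = (10000000000101000101101010)·(00001111111000000011111111) mod 2 = 0+0+0+0+0+0+0+0+0+0+0+0+0+0+0+0+0+0+0+1+1+0+1+0+1+0 mod 2 = 0
  c[8] = d·G[:,8] = (10000000000101000101101010)·(00001000000000000000000000) mod 2 = 0+0+0+0+0+0+0+0+0+0+0+0+0+0+0+0+0+0+0+0+0+0+0+0+0+0 mod 2 = 0
  c[9] = d·G[:,9] = (10000000000101000101101010)·(00000100000000000000000000) mod 2 = 0+0+0+0+0+0+0+0+0+0+0+0+0+0+0+0+0+0+0+0+0+0+0+0+0+0 mod 2 = 0
  c[10] = d·G[:,10] = (10000000000101000101101010)·(00000010000000000000000000) mod 2 = 0+0+0+0+0+0+0+0+0+0+0+0+0+0+0+0+0+0+0+0+0+0+0+0+0+0 mod 2 = 0
  c[11] = d·G[:,11] = (10000000000101000101101010)·(00000001000000000000000000) mod 2 = 0+0+0+0+0+0+0+0+0+0+0+0+0+0+0+0+0+0+0+0+0+0+0+0+0+0 mod 2 = 0
  c[12] = d·G[:,12] = (10000000000101000101101010)·(00000000100000000000000000) mod 2 = 0+0+0+0+0+0+0+0+0+0+0+0+0+0+0+0+0+0+0+0+0+0+0+0+0+0 mod 2 = 0
  c[13] = d·G[:,13] = (10000000000101000101101010)·(00000000010000000000000000) mod 2 = 0+0+0+0+0+0+0+0+0+0+0+0+0+0+0+0+0+0+0+0+0+0+0+0+0+0 mod 2 = 0
  c[14] = d·G[:,14] = (10000000000101000101101010)·(00000000001000000000000000) mod 2 = 0+0+0+0+0+0+0+0+0+0+0+0+0+0+0+0+0+0+0+0+0+0+0+0+0+0 mod 2 = 0
  c[15] = d·G[:,15] = (10000000000101000101101010)·(00000000000111111111111111) mod 2 = 0+0+0+0+0+0+0+0+0+0+0+1+0+1+0+0+0+1+0+1+1+0+1+0+1+0 mod 2 = 1
  c[16] = d·G[:,16] = (10000000000101000101101010)·(00000000000100000000000000) mod 2 = 0+0+0+0+0+0+0+0+0+0+0+1+0+0+0+0+0+0+0+0+0+0+0+0+0+0 mod 2 = 1
  c[17] = d·G[:,17] = (10000000000101000101101010)·(00000000000010000000000000) mod 2 = 0+0+0+0+0+0+0+0+0+0+0+0+0+0+0+0+0+0+0+0+0+0+0+0+0+0 mod 2 = 0
  c[18] = d·G[:,18] = (10000000000101000101101010)·(00000000000001000000000000) mod 2 = 0+0+0+0+0+0+0+0+0+0+0+0+0+1+0+0+0+0+0+0+0+0+0+0+0+0 mod 2 = 1
  c[19] = d·G[:,19] = (10000000000101000101101010)·(00000000000000100000000000) mod 2 = 0+0+0+0+0+0+0+0+0+0+0+0+0+0+0+0+0+0+0+0+0+0+0+0+0+0 mod 2 = 0
  c[20] = d·G[:,20] = (10000000000101000101101010)·(00000000000000010000000000) mod 2 = 0+0+0+0+0+0+0+0+0+0+0+0+0+0+0+0+0+0+0+0+0+0+0+0+0+0 mod 2 = 0
  c[21] = d·G[:,21] = (10000000000101000101101010)·(00000000000000001000000000) mod 2 = 0+0+0+0+0+0+0+0+0+0+0+0+0+0+0+0+0+0+0+0+0+0+0+0+0+0 mod 2 = 0
  c[22] = d·G[:,22] = (10000000000101000101101010)·(00000000000000000100000000) mod 2 = 0+0+0+0+0+0+0+0+0+0+0+0+0+0+0+0+0+1+0+0+0+0+0+0+0+0 mod 2 = 1
  c[23] = d·G[:,23] = (10000000000101000101101010)·(00000000000000000010000000) mod 2 = 0+0+0+0+0+0+0+0+0+0+0+0+0+0+0+0+0+0+0+0+0+0+0+0+0+0 mod 2 = 0
  c[24] = d·G[:,24] = (10000000000101000101101010)·(00000000000000000001000000) mod 2 = 0+0+0+0+0+0+0+0+0+0+0+0+0+0+0+0+0+0+0+1+0+0+0+0+0+0 mod 2 = 1
  c[25] = d·G[:,25] = (10000000000101000101101010)·(00000000000000000000100000) mod 2 = 0+0+0+0+0+0+0+0+0+0+0+0+0+0+0+0+0+0+0+0+1+0+0+0+0+0 mod 2 = 1
  c[26] = d·G[:,26] = (10000000000101000101101010)·(00000000000000000000010000) mod 2 = 0+0+0+0+0+0+0+0+0+0+0+0+0+0+0+0+0+0+0+0+0+0+0+0+0+0 mod 2 = 0
  c[27] = d·G[:,27] = (10000000000101000101101010)·(00000000000000000000001000) mod 2 = 0+0+0+0+0+0+0+0+0+0+0+0+0+0+0+0+0+0+0+0+0+0+1+0+0+0 mod 2 = 1
  c[28] = d·G[:,28] = (10000000000101000101101010)·(00000000000000000000000100) mod 2 = 0+0+0+0+0+0+0+0+0+0+0+0+0+0+0+0+0+0+0+0+0+0+0+0+0+0 mod 2 = 0
  c[29] = d·G[:,29] = (10000000000101000101101010)·(00000000000000000000000010) mod 2 = 0+0+0+0+0+0+0+0+0+0+0+0+0+0+0+0+0+0+0+0+0+0+0+0+1+0 mod 2 = 1
  c[30] = d·G[:,30] = (10000000000101000101101010)·(00000000000000000000000001) mod 2 = 0+0+0+0+0+0+0+0+0+0+0+0+0+0+0+0+0+0+0+0+0+0+0+0+0+0 mod 2 = 0
Codeword = 1111000000000001101000101101010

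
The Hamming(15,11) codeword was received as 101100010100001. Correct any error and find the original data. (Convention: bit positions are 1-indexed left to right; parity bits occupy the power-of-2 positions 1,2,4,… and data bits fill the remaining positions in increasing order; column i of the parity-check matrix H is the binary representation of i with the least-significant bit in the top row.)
Syndrome s = H · r^T (mod 2), r = 101100010100001:
  s[0] = (101010101010101)·(101100010100001) mod 2 = 1+0+1+0+0+0+0+0+0+0+0+0+0+0+1 mod 2 = 1
  s[1] = (011001100110011)·(101100010100001) mod 2 = 0+0+1+0+0+0+0+0+0+1+0+0+0+0+1 mod 2 = 1
  s[2] = (000111100001111)·(101100010100001) mod 2 = 0+0+0+1+0+0+0+0+0+0+0+0+0+0+1 mod 2 = 0
  s[3] = (000000011111111)·(101100010100001) mod 2 = 0+0+0+0+0+0+0+1+0+1+0+0+0+0+1 mod 2 = 1
Syndrome = 1101
Column 11 of H equals this syndrome → error at bit 11 (1-indexed).
Flip bit 11: 101100010100001 → 101100010110001
Extract data bits at positions {3,5,6,7,9,10,11,12,13,14,15}: 10000110001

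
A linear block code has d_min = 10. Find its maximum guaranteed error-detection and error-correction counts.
(a) Detection requires d_min ≥ e+1, so e ≤ d_min − 1 = 9.
(b) Correction requires d_min ≥ 2t+1, so t ≤ ⌊(d_min − 1)/2⌋ = ⌊9/2⌋ = 4.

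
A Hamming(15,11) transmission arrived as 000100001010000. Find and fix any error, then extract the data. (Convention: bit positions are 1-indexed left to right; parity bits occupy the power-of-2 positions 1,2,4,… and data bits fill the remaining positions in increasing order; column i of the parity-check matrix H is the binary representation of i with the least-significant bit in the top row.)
Syndrome s = H · r^T (mod 2), r = 000100001010000:
  s[0] = (101010101010101)·(000100001010000) mod 2 = 0+0+0+0+0+0+0+0+1+0+1+0+0+0+0 mod 2 = 0
  s[1] = (011001100110011)·(000100001010000) mod 2 = 0+0+0+0+0+0+0+0+0+0+1+0+0+0+0 mod 2 = 1
  s[2] = (000111100001111)·(000100001010000) mod 2 = 0+0+0+1+0+0+0+0+0+0+0+0+0+0+0 mod 2 = 1
  s[3] = (000000011111111)·(000100001010000) mod 2 = 0+0+0+0+0+0+0+0+1+0+1+0+0+0+0 mod 2 = 0
Syndrome = 0110
Column 6 of H equals this syndrome → error at bit 6 (1-indexed).
Flip bit 6: 000100001010000 → 000101001010000
Extract data bits at positions {3,5,6,7,9,10,11,12,13,14,15}: 00101010000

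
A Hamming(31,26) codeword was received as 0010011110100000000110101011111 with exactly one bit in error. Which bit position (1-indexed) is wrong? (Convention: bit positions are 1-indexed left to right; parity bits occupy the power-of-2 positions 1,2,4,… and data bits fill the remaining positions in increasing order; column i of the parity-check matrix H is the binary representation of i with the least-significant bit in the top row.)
Syndrome s = H · r^T (mod 2), r = 0010011110100000000110101011111:
  s[0] = (1010101010101010101010101010101)·(0010011110100000000110101011111) mod 2 = 0+0+1+0+0+0+1+0+1+0+1+0+0+0+0+0+0+0+0+0+1+0+1+0+1+0+1+0+1+0+1 mod 2 = 0
  s[1] = (0110011001100110011001100110011)·(0010011110100000000110101011111) mod 2 = 0+0+1+0+0+1+1+0+0+0+1+0+0+0+0+0+0+0+0+0+0+0+1+0+0+0+1+0+0+1+1 mod 2 = 0
  s[2] = (0001111000011110000111100001111)·(0010011110100000000110101011111) mod 2 = 0+0+0+0+0+1+1+0+0+0+0+0+0+0+0+0+0+0+0+1+1+0+1+0+0+0+0+1+1+1+1 mod 2 = 1
  s[3] = (0000000111111110000000011111111)·(0010011110100000000110101011111) mod 2 = 0+0+0+0+0+0+0+1+1+0+1+0+0+0+0+0+0+0+0+0+0+0+0+0+1+0+1+1+1+1+1 mod 2 = 1
  s[4] = (0000000000000001111111111111111)·(0010011110100000000110101011111) mod 2 = 0+0+0+0+0+0+0+0+0+0+0+0+0+0+0+0+0+0+0+1+1+0+1+0+1+0+1+1+1+1+1 mod 2 = 1
Syndrome = 00111
Column i of H is the binary representation of i, so the syndrome is the binary index of the flipped bit.
Read s = 00111 with s[0] as LSB: 0·2^0 + 0·2^1 + 1·2^2 + 1·2^3 + 1·2^4 = 28.
Error is at bit position 28.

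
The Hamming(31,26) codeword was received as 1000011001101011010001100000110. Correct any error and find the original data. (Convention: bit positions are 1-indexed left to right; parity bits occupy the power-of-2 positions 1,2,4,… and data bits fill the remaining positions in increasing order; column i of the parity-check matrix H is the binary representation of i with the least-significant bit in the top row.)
Syndrome s = H · r^T (mod 2), r = 1000011001101011010001100000110:
  s[0] = (1010101010101010101010101010101)·(1000011001101011010001100000110) mod 2 = 1+0+0+0+0+0+1+0+0+0+1+0+1+0+1+0+0+0+0+0+0+0+1+0+0+0+0+0+1+0+0 mod 2 = 1
  s[1] = (0110011001100110011001100110011)·(1000011001101011010001100000110) mod 2 = 0+0+0+0+0+1+1+0+0+1+1+0+0+0+1+0+0+1+0+0+0+1+1+0+0+0+0+0+0+1+0 mod 2 = 1
  s[2] = (0001111000011110000111100001111)·(1000011001101011010001100000110) mod 2 = 0+0+0+0+0+1+1+0+0+0+0+0+1+0+1+0+0+0+0+0+0+1+1+0+0+0+0+0+1+1+0 mod 2 = 0
  s[3] = (0000000111111110000000011111111)·(1000011001101011010001100000110) mod 2 = 0+0+0+0+0+0+0+0+0+1+1+0+1+0+1+0+0+0+0+0+0+0+0+0+0+0+0+0+1+1+0 mod 2 = 0
  s[4] = (0000000000000001111111111111111)·(1000011001101011010001100000110) mod 2 = 0+0+0+0+0+0+0+0+0+0+0+0+0+0+0+1+0+1+0+0+0+1+1+0+0+0+0+0+1+1+0 mod 2 = 0
Syndrome = 11000
Column 3 of H equals this syndrome → error at bit 3 (1-indexed).
Flip bit 3: 1000011001101011010001100000110 → 1010011001101011010001100000110
Extract data bits at positions {3,5,6,7,9,10,11,12,13,14,15,17,18,19,20,21,22,23,24,25,26,27,28,29,30,31}: 10110110101010001100000110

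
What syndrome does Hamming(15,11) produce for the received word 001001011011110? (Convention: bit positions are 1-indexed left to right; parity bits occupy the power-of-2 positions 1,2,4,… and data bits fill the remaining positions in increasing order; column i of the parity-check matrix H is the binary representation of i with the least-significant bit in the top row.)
Syndrome s = H · r^T (mod 2), r = 001001011011110:
  s[0] = (101010101010101)·(001001011011110) mod 2 = 0+0+1+0+0+0+0+0+1+0+1+0+1+0+0 mod 2 = 0
  s[1] = (011001100110011)·(001001011011110) mod 2 = 0+0+1+0+0+1+0+0+0+0+1+0+0+1+0 mod 2 = 0
  s[2] = (000111100001111)·(001001011011110) mod 2 = 0+0+0+0+0+1+0+0+0+0+0+1+1+1+0 mod 2 = 0
  s[3] = (000000011111111)·(001001011011110) mod 2 = 0+0+0+0+0+0+0+1+1+0+1+1+1+1+0 mod 2 = 0
Syndrome = 0000
s = 0: no error detected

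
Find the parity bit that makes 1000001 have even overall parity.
Sum of data bits: 1+0+0+0+0+0+1 = 2.
2 mod 2 = 0, so parity bit = 0.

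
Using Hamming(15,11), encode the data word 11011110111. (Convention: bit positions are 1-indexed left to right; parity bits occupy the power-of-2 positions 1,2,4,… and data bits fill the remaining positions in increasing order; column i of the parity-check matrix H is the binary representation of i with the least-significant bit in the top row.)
Codeword c = d · G (mod 2), d = 11011110111:
  c[0] = d·G[:,0] = (11011110111)·(11011010101) mod 2 = 1+1+0+1+1+0+1+0+1+0+1 mod 2 = 1
  c[1] = d·G[:,1] = (11011110111)·(10110110011) mod 2 = 1+0+0+1+0+1+1+0+0+1+1 mod 2 = 0
  c[2] = d·G[:,2] = (11011110111)·(10000000000) mod 2 = 1+0+0+0+0+0+0+0+0+0+0 mod 2 = 1
  c[3] = d·G[:,3] = (11011110111)·(01110001111) mod 2 = 0+1+0+1+0+0+0+0+1+1+1 mod 2 = 1
  c[4] = d·G[:,4] = (11011110111)·(01000000000) mod 2 = 0+1+0+0+0+0+0+0+0+0+0 mod 2 = 1
  c[5] = d·G[:,5] = (11011110111)·(00100000000) mod 2 = 0+0+0+0+0+0+0+0+0+0+0 mod 2 = 0
  c[6] = d·G[:,6] = (11011110111)·(00010000000) mod 2 = 0+0+0+1+0+0+0+0+0+0+0 mod 2 = 1
  c[7] = d·G[:,7] = (11011110111)·(00001111111) mod 2 = 0+0+0+0+1+1+1+0+1+1+1 mod 2 = 0
  c[8] = d·G[:,8] = (11011110111)·(00001000000) mod 2 = 0+0+0+0+1+0+0+0+0+0+0 mod 2 = 1
  c[9] = d·G[:,9] = (11011110111)·(00000100000) mod 2 = 0+0+0+0+0+1+0+0+0+0+0 mod 2 = 1
  c[10] = d·G[:,10] = (11011110111)·(00000010000) mod 2 = 0+0+0+0+0+0+1+0+0+0+0 mod 2 = 1
  c[11] = d·G[:,11] = (11011110111)·(00000001000) mod 2 = 0+0+0+0+0+0+0+0+0+0+0 mod 2 = 0
  c[12] = d·G[:,12] = (11011110111)·(00000000100) mod 2 = 0+0+0+0+0+0+0+0+1+0+0 mod 2 = 1
  c[13] = d·G[:,13] = (11011110111)·(00000000010) mod 2 = 0+0+0+0+0+0+0+0+0+1+0 mod 2 = 1
  c[14] = d·G[:,14] = (11011110111)·(00000000001) mod 2 = 0+0+0+0+0+0+0+0+0+0+1 mod 2 = 1
Codeword = 101110101110111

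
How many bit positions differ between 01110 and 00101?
XOR = 01011, count of 1s = 3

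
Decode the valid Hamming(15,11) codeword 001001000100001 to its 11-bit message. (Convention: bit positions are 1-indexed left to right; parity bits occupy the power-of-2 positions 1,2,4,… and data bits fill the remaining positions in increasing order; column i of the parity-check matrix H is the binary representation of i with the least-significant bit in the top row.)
Parity bits occupy power-of-2 positions; data bits are at positions {3,5,6,7,9,10,11,12,13,14,15} (1-indexed).
Extract: c[3]=1 c[5]=0 c[6]=1 c[7]=0 c[9]=0 c[10]=1 c[11]=0 c[12]=0 c[13]=0 c[14]=0 c[15]=1
Data = 10100100001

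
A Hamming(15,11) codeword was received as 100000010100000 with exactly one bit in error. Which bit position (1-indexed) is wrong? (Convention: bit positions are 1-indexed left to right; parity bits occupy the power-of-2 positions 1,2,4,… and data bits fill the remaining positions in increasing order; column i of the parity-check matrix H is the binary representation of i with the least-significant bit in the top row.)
Syndrome s = H · r^T (mod 2), r = 100000010100000:
  s[0] = (101010101010101)·(100000010100000) mod 2 = 1+0+0+0+0+0+0+0+0+0+0+0+0+0+0 mod 2 = 1
  s[1] = (011001100110011)·(100000010100000) mod 2 = 0+0+0+0+0+0+0+0+0+1+0+0+0+0+0 mod 2 = 1
  s[2] = (000111100001111)·(100000010100000) mod 2 = 0+0+0+0+0+0+0+0+0+0+0+0+0+0+0 mod 2 = 0
  s[3] = (000000011111111)·(100000010100000) mod 2 = 0+0+0+0+0+0+0+1+0+1+0+0+0+0+0 mod 2 = 0
Syndrome = 1100
Column i of H is the binary representation of i, so the syndrome is the binary index of the flipped bit.
Read s = 1100 with s[0] as LSB: 1·2^0 + 1·2^1 + 0·2^2 + 0·2^3 = 3.
Error is at bit position 3.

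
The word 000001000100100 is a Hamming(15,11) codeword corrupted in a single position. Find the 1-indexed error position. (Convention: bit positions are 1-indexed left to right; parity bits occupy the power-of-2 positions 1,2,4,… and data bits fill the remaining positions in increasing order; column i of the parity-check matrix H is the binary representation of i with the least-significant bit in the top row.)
Syndrome s = H · r^T (mod 2), r = 000001000100100:
  s[0] = (101010101010101)·(000001000100100) mod 2 = 0+0+0+0+0+0+0+0+0+0+0+0+1+0+0 mod 2 = 1
  s[1] = (011001100110011)·(000001000100100) mod 2 = 0+0+0+0+0+1+0+0+0+1+0+0+0+0+0 mod 2 = 0
  s[2] = (000111100001111)·(000001000100100) mod 2 = 0+0+0+0+0+1+0+0+0+0+0+0+1+0+0 mod 2 = 0
  s[3] = (000000011111111)·(000001000100100) mod 2 = 0+0+0+0+0+0+0+0+0+1+0+0+1+0+0 mod 2 = 0
Syndrome = 1000
Column i of H is the binary representation of i, so the syndrome is the binary index of the flipped bit.
Read s = 1000 with s[0] as LSB: 1·2^0 + 0·2^1 + 0·2^2 + 0·2^3 = 1.
Error is at bit position 1.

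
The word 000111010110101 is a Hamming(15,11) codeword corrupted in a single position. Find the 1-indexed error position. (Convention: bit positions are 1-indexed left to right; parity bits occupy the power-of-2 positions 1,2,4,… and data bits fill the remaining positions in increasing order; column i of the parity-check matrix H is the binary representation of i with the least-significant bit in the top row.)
Syndrome s = H · r^T (mod 2), r = 000111010110101:
  s[0] = (101010101010101)·(000111010110101) mod 2 = 0+0+0+0+1+0+0+0+0+0+1+0+1+0+1 mod 2 = 0
  s[1] = (011001100110011)·(000111010110101) mod 2 = 0+0+0+0+0+1+0+0+0+1+1+0+0+0+1 mod 2 = 0
  s[2] = (000111100001111)·(000111010110101) mod 2 = 0+0+0+1+1+1+0+0+0+0+0+0+1+0+1 mod 2 = 1
  s[3] = (000000011111111)·(000111010110101) mod 2 = 0+0+0+0+0+0+0+1+0+1+1+0+1+0+1 mod 2 = 1
Syndrome = 0011
Column i of H is the binary representation of i, so the syndrome is the binary index of the flipped bit.
Read s = 0011 with s[0] as LSB: 0·2^0 + 0·2^1 + 1·2^2 + 1·2^3 = 12.
Error is at bit position 12.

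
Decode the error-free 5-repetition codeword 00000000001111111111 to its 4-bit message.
Split into 5-bit blocks: 00000 00000 11111 11111
Data = 0011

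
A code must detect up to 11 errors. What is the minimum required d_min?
Detecting e errors requires d_min ≥ e + 1 = 11 + 1 = 12.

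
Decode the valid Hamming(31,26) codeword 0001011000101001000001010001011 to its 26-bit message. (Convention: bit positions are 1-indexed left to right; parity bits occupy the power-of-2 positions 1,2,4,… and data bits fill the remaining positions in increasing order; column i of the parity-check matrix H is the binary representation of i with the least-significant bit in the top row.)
Parity bits occupy power-of-2 positions; data bits are at positions {3,5,6,7,9,10,11,12,13,14,15,17,18,19,20,21,22,23,24,25,26,27,28,29,30,31} (1-indexed).
Extract: c[3]=0 c[5]=0 c[6]=1 c[7]=1 c[9]=0 c[10]=0 c[11]=1 c[12]=0 c[13]=1 c[14]=0 c[15]=0 c[17]=0 c[18]=0 c[19]=0 c[20]=0 c[21]=0 c[22]=1 c[23]=0 c[24]=1 c[25]=0 c[26]=0 c[27]=0 c[28]=1 c[29]=0 c[30]=1 c[31]=1
Data = 00110010100000001010001011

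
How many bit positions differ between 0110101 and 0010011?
XOR = 0100110, count of 1s = 3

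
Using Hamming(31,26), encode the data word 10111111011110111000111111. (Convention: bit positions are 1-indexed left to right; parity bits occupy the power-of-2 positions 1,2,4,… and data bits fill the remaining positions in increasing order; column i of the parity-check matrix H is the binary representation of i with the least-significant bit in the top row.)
Codeword c = d · G (mod 2), d = 10111111011110111000111111:
  c[0] = d·G[:,0] = (10111111011110111000111111)·(11011010101101010101010101) mod 2 = 1+0+0+1+1+0+1+0+0+0+1+1+0+0+0+1+0+0+0+0+0+1+0+1+0+1 mod 2 = 0
  c[1] = d·G[:,1] = (10111111011110111000111111)·(10110110011011001100110011) mod 2 = 1+0+1+1+0+1+1+0+0+1+1+0+1+0+0+0+1+0+0+0+1+1+0+0+1+1 mod 2 = 1
  c[2] = d·G[:,2] = (10111111011110111000111111)·(10000000000000000000000000) mod 2 = 1+0+0+0+0+0+0+0+0+0+0+0+0+0+0+0+0+0+0+0+0+0+0+0+0+0 mod 2 = 1
  c[3] = d·G[:,3] = (10111111011110111000111111)·(01110001111000111100001111) mod 2 = 0+0+1+1+0+0+0+1+0+1+1+0+0+0+1+1+1+0+0+0+0+0+1+1+1+1 mod 2 = 0
  c[4] = d·G[:,4] = (10111111011110111000111111)·(01000000000000000000000000) mod 2 = 0+0+0+0+0+0+0+0+0+0+0+0+0+0+0+0+0+0+0+0+0+0+0+0+0+0 mod 2 = 0
  c[5] = d·G[:,5] = (10111111011110111000111111)·(00100000000000000000000000) mod 2 = 0+0+1+0+0+0+0+0+0+0+0+0+0+0+0+0+0+0+0+0+0+0+0+0+0+0 mod 2 = 1
  c[6] = d·G[:,6] = (10111111011110111000111111)·(00010000000000000000000000) mod 2 = 0+0+0+1+0+0+0+0+0+0+0+0+0+0+0+0+0+0+0+0+0+0+0+0+0+0 mod 2 = 1
  c[7] = d·G[:,7] = (10111111011110111000111111)·(00001111111000000011111111) mod 2 = 0+0+0+0+1+1+1+1+0+1+1+0+0+0+0+0+0+0+0+0+1+1+1+1+1+1 mod 2 = 0
  c[8] = d·G[:,8] = (10111111011110111000111111)·(00001000000000000000000000) mod 2 = 0+0+0+0+1+0+0+0+0+0+0+0+0+0+0+0+0+0+0+0+0+0+0+0+0+0 mod 2 = 1
  c[9] = d·G[:,9] = (10111111011110111000111111)·(00000100000000000000000000) mod 2 = 0+0+0+0+0+1+0+0+0+0+0+0+0+0+0+0+0+0+0+0+0+0+0+0+0+0 mod 2 = 1
  c[10] = d·G[:,10] = (10111111011110111000111111)·(00000010000000000000000000) mod 2 = 0+0+0+0+0+0+1+0+0+0+0+0+0+0+0+0+0+0+0+0+0+0+0+0+0+0 mod 2 = 1
  c[11] = d·G[:,11] = (10111111011110111000111111)·(00000001000000000000000000) mod 2 = 0+0+0+0+0+0+0+1+0+0+0+0+0+0+0+0+0+0+0+0+0+0+0+0+0+0 mod 2 = 1
  c[12] = d·G[:,12] = (10111111011110111000111111)·(00000000100000000000000000) mod 2 = 0+0+0+0+0+0+0+0+0+0+0+0+0+0+0+0+0+0+0+0+0+0+0+0+0+0 mod 2 = 0
  c[13] = d·G[:,13] = (10111111011110111000111111)·(00000000010000000000000000) mod 2 = 0+0+0+0+0+0+0+0+0+1+0+0+0+0+0+0+0+0+0+0+0+0+0+0+0+0 mod 2 = 1
  c[14] = d·G[:,14] = (10111111011110111000111111)·(00000000001000000000000000) mod 2 = 0+0+0+0+0+0+0+0+0+0+1+0+0+0+0+0+0+0+0+0+0+0+0+0+0+0 mod 2 = 1
  c[15] = d·G[:,15] = (10111111011110111000111111)·(00000000000111111111111111) mod 2 = 0+0+0+0+0+0+0+0+0+0+0+1+1+0+1+1+1+0+0+0+1+1+1+1+1+1 mod 2 = 1
  c[16] = d·G[:,16] = (10111111011110111000111111)·(00000000000100000000000000) mod 2 = 0+0+0+0+0+0+0+0+0+0+0+1+0+0+0+0+0+0+0+0+0+0+0+0+0+0 mod 2 = 1
  c[17] = d·G[:,17] = (10111111011110111000111111)·(00000000000010000000000000) mod 2 = 0+0+0+0+0+0+0+0+0+0+0+0+1+0+0+0+0+0+0+0+0+0+0+0+0+0 mod 2 = 1
  c[18] = d·G[:,18] = (10111111011110111000111111)·(00000000000001000000000000) mod 2 = 0+0+0+0+0+0+0+0+0+0+0+0+0+0+0+0+0+0+0+0+0+0+0+0+0+0 mod 2 = 0
  c[19] = d·G[:,19] = (10111111011110111000111111)·(00000000000000100000000000) mod 2 = 0+0+0+0+0+0+0+0+0+0+0+0+0+0+1+0+0+0+0+0+0+0+0+0+0+0 mod 2 = 1
  c[20] = d·G[:,20] = (10111111011110111000111111)·(00000000000000010000000000) mod 2 = 0+0+0+0+0+0+0+0+0+0+0+0+0+0+0+1+0+0+0+0+0+0+0+0+0+0 mod 2 = 1
  c[21] = d·G[:,21] = (10111111011110111000111111)·(00000000000000001000000000) mod 2 = 0+0+0+0+0+0+0+0+0+0+0+0+0+0+0+0+1+0+0+0+0+0+0+0+0+0 mod 2 = 1
  c[22] = d·G[:,22] = (10111111011110111000111111)·(00000000000000000100000000) mod 2 = 0+0+0+0+0+0+0+0+0+0+0+0+0+0+0+0+0+0+0+0+0+0+0+0+0+0 mod 2 = 0
  c[23] = d·G[:,23] = (10111111011110111000111111)·(00000000000000000010000000) mod 2 = 0+0+0+0+0+0+0+0+0+0+0+0+0+0+0+0+0+0+0+0+0+0+0+0+0+0 mod 2 = 0
  c[24] = d·G[:,24] = (10111111011110111000111111)·(00000000000000000001000000) mod 2 = 0+0+0+0+0+0+0+0+0+0+0+0+0+0+0+0+0+0+0+0+0+0+0+0+0+0 mod 2 = 0
  c[25] = d·G[:,25] = (10111111011110111000111111)·(00000000000000000000100000) mod 2 = 0+0+0+0+0+0+0+0+0+0+0+0+0+0+0+0+0+0+0+0+1+0+0+0+0+0 mod 2 = 1
  c[26] = d·G[:,26] = (10111111011110111000111111)·(00000000000000000000010000) mod 2 = 0+0+0+0+0+0+0+0+0+0+0+0+0+0+0+0+0+0+0+0+0+1+0+0+0+0 mod 2 = 1
  c[27] = d·G[:,27] = (10111111011110111000111111)·(00000000000000000000001000) mod 2 = 0+0+0+0+0+0+0+0+0+0+0+0+0+0+0+0+0+0+0+0+0+0+1+0+0+0 mod 2 = 1
  c[28] = d·G[:,28] = (10111111011110111000111111)·(00000000000000000000000100) mod 2 = 0+0+0+0+0+0+0+0+0+0+0+0+0+0+0+0+0+0+0+0+0+0+0+1+0+0 mod 2 = 1
  c[29] = d·G[:,29] = (10111111011110111000111111)·(00000000000000000000000010) mod 2 = 0+0+0+0+0+0+0+0+0+0+0+0+0+0+0+0+0+0+0+0+0+0+0+0+1+0 mod 2 = 1
  c[30] = d·G[:,30] = (10111111011110111000111111)·(00000000000000000000000001) mod 2 = 0+0+0+0+0+0+0+0+0+0+0+0+0+0+0+0+0+0+0+0+0+0+0+0+0+1 mod 2 = 1
Codeword = 0110011011110111110111000111111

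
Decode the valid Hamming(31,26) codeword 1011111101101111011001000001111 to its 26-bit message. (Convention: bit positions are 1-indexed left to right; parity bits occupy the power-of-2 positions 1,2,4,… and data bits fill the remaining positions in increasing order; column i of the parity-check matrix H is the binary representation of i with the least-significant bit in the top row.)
Parity bits occupy power-of-2 positions; data bits are at positions {3,5,6,7,9,10,11,12,13,14,15,17,18,19,20,21,22,23,24,25,26,27,28,29,30,31} (1-indexed).
Extract: c[3]=1 c[5]=1 c[6]=1 c[7]=1 c[9]=0 c[10]=1 c[11]=1 c[12]=0 c[13]=1 c[14]=1 c[15]=1 c[17]=0 c[18]=1 c[19]=1 c[20]=0 c[21]=0 c[22]=1 c[23]=0 c[24]=0 c[25]=0 c[26]=0 c[27]=0 c[28]=1 c[29]=1 c[30]=1 c[31]=1
Data = 11110110111011001000001111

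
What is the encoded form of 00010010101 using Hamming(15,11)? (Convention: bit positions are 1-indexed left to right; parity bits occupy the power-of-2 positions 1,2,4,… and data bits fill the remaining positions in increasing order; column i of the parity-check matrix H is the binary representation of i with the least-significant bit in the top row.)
Codeword c = d · G (mod 2), d = 00010010101:
  c[0] = d·G[:,0] = (00010010101)·(11011010101) mod 2 = 0+0+0+1+0+0+1+0+1+0+1 mod 2 = 0
  c[1] = d·G[:,1] = (00010010101)·(10110110011) mod 2 = 0+0+0+1+0+0+1+0+0+0+1 mod 2 = 1
  c[2] = d·G[:,2] = (00010010101)·(10000000000) mod 2 = 0+0+0+0+0+0+0+0+0+0+0 mod 2 = 0
  c[3] = d·G[:,3] = (00010010101)·(01110001111) mod 2 = 0+0+0+1+0+0+0+0+1+0+1 mod 2 = 1
  c[4] = d·G[:,4] = (00010010101)·(01000000000) mod 2 = 0+0+0+0+0+0+0+0+0+0+0 mod 2 = 0
  c[5] = d·G[:,5] = (00010010101)·(00100000000) mod 2 = 0+0+0+0+0+0+0+0+0+0+0 mod 2 = 0
  c[6] = d·G[:,6] = (00010010101)·(00010000000) mod 2 = 0+0+0+1+0+0+0+0+0+0+0 mod 2 = 1
  c[7] = d·G[:,7] = (00010010101)·(00001111111) mod 2 = 0+0+0+0+0+0+1+0+1+0+1 mod 2 = 1
  c[8] = d·G[:,8] = (00010010101)·(00001000000) mod 2 = 0+0+0+0+0+0+0+0+0+0+0 mod 2 = 0
  c[9] = d·G[:,9] = (00010010101)·(00000100000) mod 2 = 0+0+0+0+0+0+0+0+0+0+0 mod 2 = 0
  c[10] = d·G[:,10] = (00010010101)·(00000010000) mod 2 = 0+0+0+0+0+0+1+0+0+0+0 mod 2 = 1
  c[11] = d·G[:,11] = (00010010101)·(00000001000) mod 2 = 0+0+0+0+0+0+0+0+0+0+0 mod 2 = 0
  c[12] = d·G[:,12] = (00010010101)·(00000000100) mod 2 = 0+0+0+0+0+0+0+0+1+0+0 mod 2 = 1
  c[13] = d·G[:,13] = (00010010101)·(00000000010) mod 2 = 0+0+0+0+0+0+0+0+0+0+0 mod 2 = 0
  c[14] = d·G[:,14] = (00010010101)·(00000000001) mod 2 = 0+0+0+0+0+0+0+0+0+0+1 mod 2 = 1
Codeword = 010100110010101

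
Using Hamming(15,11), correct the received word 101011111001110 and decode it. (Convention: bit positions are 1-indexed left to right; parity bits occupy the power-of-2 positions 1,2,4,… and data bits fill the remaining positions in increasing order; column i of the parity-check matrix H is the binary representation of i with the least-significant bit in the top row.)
Syndrome s = H · r^T (mod 2), r = 101011111001110:
  s[0] = (101010101010101)·(101011111001110) mod 2 = 1+0+1+0+1+0+1+0+1+0+0+0+1+0+0 mod 2 = 0
  s[1] = (011001100110011)·(101011111001110) mod 2 = 0+0+1+0+0+1+1+0+0+0+0+0+0+1+0 mod 2 = 0
  s[2] = (000111100001111)·(101011111001110) mod 2 = 0+0+0+0+1+1+1+0+0+0+0+1+1+1+0 mod 2 = 0
  s[3] = (000000011111111)·(101011111001110) mod 2 = 0+0+0+0+0+0+0+1+1+0+0+1+1+1+0 mod 2 = 1
Syndrome = 0001
Column 8 of H equals this syndrome → error at bit 8 (1-indexed).
Flip bit 8: 101011111001110 → 101011101001110
Extract data bits at positions {3,5,6,7,9,10,11,12,13,14,15}: 11111001110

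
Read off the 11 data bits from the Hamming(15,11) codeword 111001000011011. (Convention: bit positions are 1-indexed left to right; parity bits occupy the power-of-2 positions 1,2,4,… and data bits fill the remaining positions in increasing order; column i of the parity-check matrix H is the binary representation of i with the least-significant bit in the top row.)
Parity bits occupy power-of-2 positions; data bits are at positions {3,5,6,7,9,10,11,12,13,14,15} (1-indexed).
Extract: c[3]=1 c[5]=0 c[6]=1 c[7]=0 c[9]=0 c[10]=0 c[11]=1 c[12]=1 c[13]=0 c[14]=1 c[15]=1
Data = 10100011011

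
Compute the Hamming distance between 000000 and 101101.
XOR = 101101, count of 1s = 4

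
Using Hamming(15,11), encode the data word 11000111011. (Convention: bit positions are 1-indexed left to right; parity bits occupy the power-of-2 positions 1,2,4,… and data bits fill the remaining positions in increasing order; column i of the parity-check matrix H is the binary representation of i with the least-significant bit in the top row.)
Codeword c = d · G (mod 2), d = 11000111011:
  c[0] = d·G[:,0] = (11000111011)·(11011010101) mod 2 = 1+1+0+0+0+0+1+0+0+0+1 mod 2 = 0
  c[1] = d·G[:,1] = (11000111011)·(10110110011) mod 2 = 1+0+0+0+0+1+1+0+0+1+1 mod 2 = 1
  c[2] = d·G[:,2] = (11000111011)·(10000000000) mod 2 = 1+0+0+0+0+0+0+0+0+0+0 mod 2 = 1
  c[3] = d·G[:,3] = (11000111011)·(01110001111) mod 2 = 0+1+0+0+0+0+0+1+0+1+1 mod 2 = 0
  c[4] = d·G[:,4] = (11000111011)·(01000000000) mod 2 = 0+1+0+0+0+0+0+0+0+0+0 mod 2 = 1
  c[5] = d·G[:,5] = (11000111011)·(00100000000) mod 2 = 0+0+0+0+0+0+0+0+0+0+0 mod 2 = 0
  c[6] = d·G[:,6] = (11000111011)·(00010000000) mod 2 = 0+0+0+0+0+0+0+0+0+0+0 mod 2 = 0
  c[7] = d·G[:,7] = (11000111011)·(00001111111) mod 2 = 0+0+0+0+0+1+1+1+0+1+1 mod 2 = 1
  c[8] = d·G[:,8] = (11000111011)·(00001000000) mod 2 = 0+0+0+0+0+0+0+0+0+0+0 mod 2 = 0
  c[9] = d·G[:,9] = (11000111011)·(00000100000) mod 2 = 0+0+0+0+0+1+0+0+0+0+0 mod 2 = 1
  c[10] = d·G[:,10] = (11000111011)·(00000010000) mod 2 = 0+0+0+0+0+0+1+0+0+0+0 mod 2 = 1
  c[11] = d·G[:,11] = (11000111011)·(00000001000) mod 2 = 0+0+0+0+0+0+0+1+0+0+0 mod 2 = 1
  c[12] = d·G[:,12] = (11000111011)·(00000000100) mod 2 = 0+0+0+0+0+0+0+0+0+0+0 mod 2 = 0
  c[13] = d·G[:,13] = (11000111011)·(00000000010) mod 2 = 0+0+0+0+0+0+0+0+0+1+0 mod 2 = 1
  c[14] = d·G[:,14] = (11000111011)·(00000000001) mod 2 = 0+0+0+0+0+0+0+0+0+0+1 mod 2 = 1
Codeword = 011010010111011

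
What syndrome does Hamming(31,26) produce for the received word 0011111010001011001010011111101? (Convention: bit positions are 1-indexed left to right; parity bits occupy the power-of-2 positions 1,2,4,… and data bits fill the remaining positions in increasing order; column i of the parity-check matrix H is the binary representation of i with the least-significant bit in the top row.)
Syndrome s = H · r^T (mod 2), r = 0011111010001011001010011111101:
  s[0] = (1010101010101010101010101010101)·(0011111010001011001010011111101) mod 2 = 0+0+1+0+1+0+1+0+1+0+0+0+1+0+1+0+0+0+1+0+1+0+0+0+1+0+1+0+1+0+1 mod 2 = 0
  s[1] = (0110011001100110011001100110011)·(0011111010001011001010011111101) mod 2 = 0+0+1+0+0+1+1+0+0+0+0+0+0+0+1+0+0+0+1+0+0+0+0+0+0+1+1+0+0+0+1 mod 2 = 0
  s[2] = (0001111000011110000111100001111)·(0011111010001011001010011111101) mod 2 = 0+0+0+1+1+1+1+0+0+0+0+0+1+0+1+0+0+0+0+0+1+0+0+0+0+0+0+1+1+0+1 mod 2 = 0
  s[3] = (0000000111111110000000011111111)·(0011111010001011001010011111101) mod 2 = 0+0+0+0+0+0+0+0+1+0+0+0+1+0+1+0+0+0+0+0+0+0+0+1+1+1+1+1+1+0+1 mod 2 = 0
  s[4] = (0000000000000001111111111111111)·(0011111010001011001010011111101) mod 2 = 0+0+0+0+0+0+0+0+0+0+0+0+0+0+0+1+0+0+1+0+1+0+0+1+1+1+1+1+1+0+1 mod 2 = 0
Syndrome = 00000
s = 0: no error detected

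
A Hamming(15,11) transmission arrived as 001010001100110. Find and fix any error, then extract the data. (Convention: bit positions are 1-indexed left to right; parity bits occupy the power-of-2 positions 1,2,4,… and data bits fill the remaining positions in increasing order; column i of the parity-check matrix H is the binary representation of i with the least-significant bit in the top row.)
Syndrome s = H · r^T (mod 2), r = 001010001100110:
  s[0] = (101010101010101)·(001010001100110) mod 2 = 0+0+1+0+1+0+0+0+1+0+0+0+1+0+0 mod 2 = 0
  s[1] = (011001100110011)·(001010001100110) mod 2 = 0+0+1+0+0+0+0+0+0+1+0+0+0+1+0 mod 2 = 1
  s[2] = (000111100001111)·(001010001100110) mod 2 = 0+0+0+0+1+0+0+0+0+0+0+0+1+1+0 mod 2 = 1
  s[3] = (000000011111111)·(001010001100110) mod 2 = 0+0+0+0+0+0+0+0+1+1+0+0+1+1+0 mod 2 = 0
Syndrome = 0110
Column 6 of H equals this syndrome → error at bit 6 (1-indexed).
Flip bit 6: 001010001100110 → 001011001100110
Extract data bits at positions {3,5,6,7,9,10,11,12,13,14,15}: 11101100110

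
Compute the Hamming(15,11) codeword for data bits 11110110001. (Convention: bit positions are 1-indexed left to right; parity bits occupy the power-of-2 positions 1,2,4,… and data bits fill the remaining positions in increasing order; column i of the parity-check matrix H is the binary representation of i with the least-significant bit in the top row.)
Codeword c = d · G (mod 2), d = 11110110001:
  c[0] = d·G[:,0] = (11110110001)·(11011010101) mod 2 = 1+1+0+1+0+0+1+0+0+0+1 mod 2 = 1
  c[1] = d·G[:,1] = (11110110001)·(10110110011) mod 2 = 1+0+1+1+0+1+1+0+0+0+1 mod 2 = 0
  c[2] = d·G[:,2] = (11110110001)·(10000000000) mod 2 = 1+0+0+0+0+0+0+0+0+0+0 mod 2 = 1
  c[3] = d·G[:,3] = (11110110001)·(01110001111) mod 2 = 0+1+1+1+0+0+0+0+0+0+1 mod 2 = 0
  c[4] = d·G[:,4] = (11110110001)·(01000000000) mod 2 = 0+1+0+0+0+0+0+0+0+0+0 mod 2 = 1
  c[5] = d·G[:,5] = (11110110001)·(00100000000) mod 2 = 0+0+1+0+0+0+0+0+0+0+0 mod 2 = 1
  c[6] = d·G[:,6] = (11110110001)·(00010000000) mod 2 = 0+0+0+1+0+0+0+0+0+0+0 mod 2 = 1
  c[7] = d·G[:,7] = (11110110001)·(00001111111) mod 2 = 0+0+0+0+0+1+1+0+0+0+1 mod 2 = 1
  c[8] = d·G[:,8] = (11110110001)·(00001000000) mod 2 = 0+0+0+0+0+0+0+0+0+0+0 mod 2 = 0
  c[9] = d·G[:,9] = (11110110001)·(00000100000) mod 2 = 0+0+0+0+0+1+0+0+0+0+0 mod 2 = 1
  c[10] = d·G[:,10] = (11110110001)·(00000010000) mod 2 = 0+0+0+0+0+0+1+0+0+0+0 mod 2 = 1
  c[11] = d·G[:,11] = (11110110001)·(00000001000) mod 2 = 0+0+0+0+0+0+0+0+0+0+0 mod 2 = 0
  c[12] = d·G[:,12] = (11110110001)·(00000000100) mod 2 = 0+0+0+0+0+0+0+0+0+0+0 mod 2 = 0
  c[13] = d·G[:,13] = (11110110001)·(00000000010) mod 2 = 0+0+0+0+0+0+0+0+0+0+0 mod 2 = 0
  c[14] = d·G[:,14] = (11110110001)·(00000000001) mod 2 = 0+0+0+0+0+0+0+0+0+0+1 mod 2 = 1
Codeword = 101011110110001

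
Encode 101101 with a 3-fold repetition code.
Repeat each bit 3× and concatenate:
1→111  0→000  1→111  1→111  0→000  1→111
Codeword = 111000111111000111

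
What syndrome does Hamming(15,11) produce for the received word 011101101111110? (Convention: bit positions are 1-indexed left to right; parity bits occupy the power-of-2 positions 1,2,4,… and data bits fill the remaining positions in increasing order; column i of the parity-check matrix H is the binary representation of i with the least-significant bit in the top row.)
Syndrome s = H · r^T (mod 2), r = 011101101111110:
  s[0] = (101010101010101)·(011101101111110) mod 2 = 0+0+1+0+0+0+1+0+1+0+1+0+1+0+0 mod 2 = 1
  s[1] = (011001100110011)·(011101101111110) mod 2 = 0+1+1+0+0+1+1+0+0+1+1+0+0+1+0 mod 2 = 1
  s[2] = (000111100001111)·(011101101111110) mod 2 = 0+0+0+1+0+1+1+0+0+0+0+1+1+1+0 mod 2 = 0
  s[3] = (000000011111111)·(011101101111110) mod 2 = 0+0+0+0+0+0+0+0+1+1+1+1+1+1+0 mod 2 = 0
Syndrome = 1100
Non-zero syndrome: error at position 3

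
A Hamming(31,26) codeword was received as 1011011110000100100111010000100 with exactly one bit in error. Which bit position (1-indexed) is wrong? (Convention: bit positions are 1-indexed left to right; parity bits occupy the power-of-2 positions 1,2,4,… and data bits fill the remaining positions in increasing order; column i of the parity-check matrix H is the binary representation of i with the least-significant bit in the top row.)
Syndrome s = H · r^T (mod 2), r = 1011011110000100100111010000100:
  s[0] = (1010101010101010101010101010101)·(1011011110000100100111010000100) mod 2 = 1+0+1+0+0+0+1+0+1+0+0+0+0+0+0+0+1+0+0+0+1+0+0+0+0+0+0+0+1+0+0 mod 2 = 1
  s[1] = (0110011001100110011001100110011)·(1011011110000100100111010000100) mod 2 = 0+0+1+0+0+1+1+0+0+0+0+0+0+1+0+0+0+0+0+0+0+1+0+0+0+0+0+0+0+0+0 mod 2 = 1
  s[2] = (0001111000011110000111100001111)·(1011011110000100100111010000100) mod 2 = 0+0+0+1+0+1+1+0+0+0+0+0+0+1+0+0+0+0+0+1+1+1+0+0+0+0+0+0+1+0+0 mod 2 = 0
  s[3] = (0000000111111110000000011111111)·(1011011110000100100111010000100) mod 2 = 0+0+0+0+0+0+0+1+1+0+0+0+0+1+0+0+0+0+0+0+0+0+0+1+0+0+0+0+1+0+0 mod 2 = 1
  s[4] = (0000000000000001111111111111111)·(1011011110000100100111010000100) mod 2 = 0+0+0+0+0+0+0+0+0+0+0+0+0+0+0+0+1+0+0+1+1+1+0+1+0+0+0+0+1+0+0 mod 2 = 0
Syndrome = 11010
Column i of H is the binary representation of i, so the syndrome is the binary index of the flipped bit.
Read s = 11010 with s[0] as LSB: 1·2^0 + 1·2^1 + 0·2^2 + 1·2^3 + 0·2^4 = 11.
Error is at bit position 11.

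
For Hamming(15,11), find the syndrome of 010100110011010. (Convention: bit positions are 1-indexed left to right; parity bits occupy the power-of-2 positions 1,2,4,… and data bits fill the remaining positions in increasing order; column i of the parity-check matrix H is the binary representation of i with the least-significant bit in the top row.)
Syndrome s = H · r^T (mod 2), r = 010100110011010:
  s[0] = (101010101010101)·(010100110011010) mod 2 = 0+0+0+0+0+0+1+0+0+0+1+0+0+0+0 mod 2 = 0
  s[1] = (011001100110011)·(010100110011010) mod 2 = 0+1+0+0+0+0+1+0+0+0+1+0+0+1+0 mod 2 = 0
  s[2] = (000111100001111)·(010100110011010) mod 2 = 0+0+0+1+0+0+1+0+0+0+0+1+0+1+0 mod 2 = 0
  s[3] = (000000011111111)·(010100110011010) mod 2 = 0+0+0+0+0+0+0+1+0+0+1+1+0+1+0 mod 2 = 0
Syndrome = 0000
s = 0: no error detected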